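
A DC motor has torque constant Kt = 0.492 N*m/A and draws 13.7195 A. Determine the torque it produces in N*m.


tau = Kt * I = 0.492*13.7195 = 6.7500

6.7500 N*m


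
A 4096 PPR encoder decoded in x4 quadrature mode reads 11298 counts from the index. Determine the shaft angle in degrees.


angle = counts * 360 / (PPR*4) = 11298 * 360 / 16384 = 248.2471

248.2471 degrees


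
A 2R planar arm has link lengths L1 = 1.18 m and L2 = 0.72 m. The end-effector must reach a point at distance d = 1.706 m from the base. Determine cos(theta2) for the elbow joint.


cos(th2) = (d^2 - L1^2 - L2^2)/(2*L1*L2) = (1.706^2 - 1.18^2 - 0.72^2)/(2*1.18*0.72) = 0.5883

0.5883


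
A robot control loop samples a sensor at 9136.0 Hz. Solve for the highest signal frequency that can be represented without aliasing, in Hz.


f_max = f_s/2 = 9136.0/2 = 4568.0000

4568.0000 Hz


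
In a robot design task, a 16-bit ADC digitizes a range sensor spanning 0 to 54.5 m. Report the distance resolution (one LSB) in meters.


res = range / 2^n = 54.5/2^16 = 54.5/65536 = 8.3160e-04

8.3160e-04 m


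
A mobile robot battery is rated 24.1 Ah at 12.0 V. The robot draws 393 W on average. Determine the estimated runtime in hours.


E = 24.1*12.0 = 289.2000 Wh
t = E/P = 289.2000/393 = 0.7359

0.7359 hours


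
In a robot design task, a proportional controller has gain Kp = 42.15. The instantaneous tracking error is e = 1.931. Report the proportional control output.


u_P = Kp * e = 42.15 * 1.931 = 81.3916

81.3916


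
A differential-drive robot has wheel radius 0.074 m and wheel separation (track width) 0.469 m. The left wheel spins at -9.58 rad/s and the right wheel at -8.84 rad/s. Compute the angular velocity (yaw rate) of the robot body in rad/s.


omega = r*(wR - wL)/L = 0.074*(-8.84 - (-9.58))/0.469 = 0.1168

0.1168 rad/s


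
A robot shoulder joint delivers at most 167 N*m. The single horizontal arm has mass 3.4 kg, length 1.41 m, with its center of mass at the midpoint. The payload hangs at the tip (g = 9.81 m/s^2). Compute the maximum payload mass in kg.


tau_arm = m_arm*g*(L/2) = 3.4*9.81*1.41/2 = 23.5146 N*m
tau_payload = tau_max - tau_arm = 167 - 23.5146 = 143.4854
m_payload = tau_payload / (g*L) = 143.4854 / (9.81*1.41) = 10.3734

10.3734 kg


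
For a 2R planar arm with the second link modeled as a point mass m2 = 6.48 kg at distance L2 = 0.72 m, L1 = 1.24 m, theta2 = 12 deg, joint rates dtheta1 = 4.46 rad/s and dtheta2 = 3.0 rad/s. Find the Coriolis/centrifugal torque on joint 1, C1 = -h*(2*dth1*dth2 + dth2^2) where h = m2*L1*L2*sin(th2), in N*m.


h = m2*L1*L2*sin(th2) = 6.48*1.24*0.72*sin(12 deg) = 1.202841
C1 = -h*(2*4.46*3.0 + 3.0^2) = -1.202841*35.7600 = -43.0136

-43.0136 N*m


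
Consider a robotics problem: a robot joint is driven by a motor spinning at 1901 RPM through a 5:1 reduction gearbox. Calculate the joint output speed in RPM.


omega_joint = omega_motor / N = 1901 / 5 = 380.2000

380.2000 RPM


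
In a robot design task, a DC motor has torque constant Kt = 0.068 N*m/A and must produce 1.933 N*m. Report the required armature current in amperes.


I = tau / Kt = 1.933/0.068 = 28.4265

28.4265 A


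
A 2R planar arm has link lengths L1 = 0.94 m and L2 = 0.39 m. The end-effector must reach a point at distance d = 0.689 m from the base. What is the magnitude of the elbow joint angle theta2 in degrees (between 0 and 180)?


cos(th2) = (d^2 - L1^2 - L2^2)/(2*L1*L2) = (0.689^2 - 0.94^2 - 0.39^2)/(2*0.94*0.39) = -0.76511047
th2 = acos(-0.76511047) = 139.9168 deg

139.9168 degrees


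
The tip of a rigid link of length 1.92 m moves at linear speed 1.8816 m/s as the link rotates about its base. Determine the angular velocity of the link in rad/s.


omega = v / L = 1.8816 / 1.92 = 0.9800

0.9800 rad/s


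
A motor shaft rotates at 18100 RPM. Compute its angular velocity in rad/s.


omega = 18100 * 2*pi/60 = 1895.4276

1895.4276 rad/s


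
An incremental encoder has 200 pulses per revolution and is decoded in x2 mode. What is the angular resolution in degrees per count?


resolution = 360 / (PPR * 2) = 360 / 400 = 0.9000

0.9000 degrees


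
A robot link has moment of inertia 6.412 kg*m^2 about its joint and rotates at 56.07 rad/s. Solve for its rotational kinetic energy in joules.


KE = (1/2)*I*omega^2 = 0.5*6.412*56.07^2 = 10079.1667

10079.1667 J


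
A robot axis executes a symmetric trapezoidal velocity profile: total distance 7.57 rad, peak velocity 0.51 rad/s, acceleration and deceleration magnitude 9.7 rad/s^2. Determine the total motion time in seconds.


t_acc = v/a = 0.51/9.7 = 0.052577 s
d_acc = v^2/(2a) = 0.013407 rad (each ramp)
d_cruise = 7.57 - 2*0.013407 = 7.543186 rad
t_cruise = 7.543186/0.51 = 14.790561 s
t_total = 2*0.052577 + 14.790561 = 14.8957

14.8957 s


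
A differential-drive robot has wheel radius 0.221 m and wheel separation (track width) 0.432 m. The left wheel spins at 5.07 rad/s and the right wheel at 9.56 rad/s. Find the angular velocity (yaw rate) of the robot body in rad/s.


omega = r*(wR - wL)/L = 0.221*(9.56 - (5.07))/0.432 = 2.2970

2.2970 rad/s


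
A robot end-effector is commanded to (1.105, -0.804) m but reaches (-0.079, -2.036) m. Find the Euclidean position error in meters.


dx = -0.079 - (1.105) = -1.1840, dy = -2.036 - (-0.804) = -1.2320
err = sqrt(1.401856 + 1.517824) = 1.7087

1.7087 m


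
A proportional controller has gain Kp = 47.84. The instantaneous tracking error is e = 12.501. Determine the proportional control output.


u_P = Kp * e = 47.84 * 12.501 = 598.0478

598.0478


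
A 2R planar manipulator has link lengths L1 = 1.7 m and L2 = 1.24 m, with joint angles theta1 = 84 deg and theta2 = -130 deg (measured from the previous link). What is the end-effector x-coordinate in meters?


x = L1*cos(th1) + L2*cos(th1+th2) = 1.7*cos(84 deg) + 1.24*cos(-46 deg) = 1.0391

1.0391 m


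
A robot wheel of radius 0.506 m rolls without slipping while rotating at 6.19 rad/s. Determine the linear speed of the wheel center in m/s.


v = omega * r = 6.19 * 0.506 = 3.1321

3.1321 m/s


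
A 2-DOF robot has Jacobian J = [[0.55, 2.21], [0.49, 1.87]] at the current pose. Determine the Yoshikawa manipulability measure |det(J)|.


det(J) = 0.55*1.87 - (2.21)*(0.49) = -0.0544
|det(J)| = 0.0544

0.0544


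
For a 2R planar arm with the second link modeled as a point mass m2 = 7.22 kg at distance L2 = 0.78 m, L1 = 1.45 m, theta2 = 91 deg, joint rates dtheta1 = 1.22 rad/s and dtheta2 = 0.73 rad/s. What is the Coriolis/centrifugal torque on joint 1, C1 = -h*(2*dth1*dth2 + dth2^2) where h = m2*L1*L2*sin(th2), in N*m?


h = m2*L1*L2*sin(th2) = 7.22*1.45*0.78*sin(91 deg) = 8.164576
C1 = -h*(2*1.22*0.73 + 0.73^2) = -8.164576*2.3141 = -18.8936

-18.8936 N*m


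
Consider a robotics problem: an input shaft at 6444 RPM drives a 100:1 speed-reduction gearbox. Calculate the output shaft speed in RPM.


omega_out = omega_in / N = 6444 / 100 = 64.4400

64.4400 RPM


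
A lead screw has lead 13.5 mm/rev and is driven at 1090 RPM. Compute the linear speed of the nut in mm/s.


v = lead * (RPM/60) = 13.5*1090/60 = 245.2500

245.2500 mm/s


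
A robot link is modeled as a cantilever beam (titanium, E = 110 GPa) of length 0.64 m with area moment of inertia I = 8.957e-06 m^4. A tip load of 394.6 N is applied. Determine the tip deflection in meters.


delta = F*L^3/(3*E*I) = 394.6*0.64^3/(3*1.100e+11*8.957e-06)
      = 103.4420224/2955810 = 3.4996e-05

3.4996e-05 m


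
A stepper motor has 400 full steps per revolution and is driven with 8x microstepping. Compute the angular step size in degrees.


step = 360/(400*8) = 360/3200 = 0.1125

0.1125 degrees


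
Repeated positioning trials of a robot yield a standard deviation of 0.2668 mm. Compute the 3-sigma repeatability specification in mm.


repeatability = 3*sigma = 3*0.2668 = 0.8004

0.8004 mm


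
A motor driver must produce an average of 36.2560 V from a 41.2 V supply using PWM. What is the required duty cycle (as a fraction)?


D = V_avg/V_supply = 36.2560/41.2 = 0.8800

0.8800


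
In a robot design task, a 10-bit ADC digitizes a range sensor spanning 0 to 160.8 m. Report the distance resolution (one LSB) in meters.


res = range / 2^n = 160.8/2^10 = 160.8/1024 = 0.1570

0.1570 m


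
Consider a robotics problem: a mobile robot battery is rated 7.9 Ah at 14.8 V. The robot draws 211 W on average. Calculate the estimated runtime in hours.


E = 7.9*14.8 = 116.9200 Wh
t = E/P = 116.9200/211 = 0.5541

0.5541 hours


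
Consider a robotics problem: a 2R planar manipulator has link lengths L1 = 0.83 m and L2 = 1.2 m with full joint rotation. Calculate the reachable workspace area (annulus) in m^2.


r_max = L1 + L2 = 2.0300, r_min = |L1 - L2| = 0.3700
A = pi*(r_max^2 - r_min^2) = pi*(4.1209 - 0.1369) = 12.5161

12.5161 m^2


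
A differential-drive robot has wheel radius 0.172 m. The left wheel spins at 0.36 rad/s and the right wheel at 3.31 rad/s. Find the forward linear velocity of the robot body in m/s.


v = r*(wR + wL)/2 = 0.172*(3.31 + 0.36)/2 = 0.3156

0.3156 m/s


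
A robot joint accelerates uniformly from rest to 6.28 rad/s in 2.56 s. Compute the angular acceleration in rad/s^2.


alpha = delta_omega / t = 6.28 / 2.56 = 2.4531

2.4531 rad/s^2


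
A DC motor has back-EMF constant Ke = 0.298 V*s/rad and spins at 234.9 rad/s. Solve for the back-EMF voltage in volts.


V_emf = Ke * omega = 0.298*234.9 = 70.0002

70.0002 V


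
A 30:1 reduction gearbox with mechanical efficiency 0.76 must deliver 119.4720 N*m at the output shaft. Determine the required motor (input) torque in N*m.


tau_in = tau_out / (N * eta) = 119.4720 / (30 * 0.76) = 5.2400

5.2400 N*m


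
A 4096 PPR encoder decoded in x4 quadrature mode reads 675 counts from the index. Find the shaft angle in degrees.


angle = counts * 360 / (PPR*4) = 675 * 360 / 16384 = 14.8315

14.8315 degrees


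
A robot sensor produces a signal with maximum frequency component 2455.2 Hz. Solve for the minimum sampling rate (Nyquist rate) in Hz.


f_s,min = 2*f_max = 2*2455.2 = 4910.4000

4910.4000 Hz


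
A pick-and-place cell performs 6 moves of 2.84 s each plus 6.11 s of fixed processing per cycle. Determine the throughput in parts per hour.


T_cycle = 6*2.84 + 6.11 = 23.1500 s
rate = 3600/T = 155.5076

155.5076 parts/hour


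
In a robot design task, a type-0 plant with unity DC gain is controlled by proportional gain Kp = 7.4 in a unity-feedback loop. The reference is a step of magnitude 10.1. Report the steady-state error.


e_ss = R/(1 + Kp) = 10.1/(1 + 7.4) = 10.1/8.4000 = 1.2024

1.2024


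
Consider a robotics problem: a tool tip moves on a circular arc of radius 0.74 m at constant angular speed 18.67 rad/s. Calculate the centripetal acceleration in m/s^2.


a_c = omega^2 * r = 18.67^2 * 0.74 = 257.9410

257.9410 m/s^2


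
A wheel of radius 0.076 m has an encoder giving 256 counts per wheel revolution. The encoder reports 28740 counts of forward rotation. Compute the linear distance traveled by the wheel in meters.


revs = 28740/256 = 112.265625
d = revs * 2*pi*r = 112.265625 * 2*pi*0.076 = 53.6093

53.6093 m


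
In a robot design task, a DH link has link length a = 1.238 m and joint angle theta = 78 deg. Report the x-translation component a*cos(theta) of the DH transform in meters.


a*cos(theta) = 1.238*cos(78 deg) = 0.2574

0.2574 m


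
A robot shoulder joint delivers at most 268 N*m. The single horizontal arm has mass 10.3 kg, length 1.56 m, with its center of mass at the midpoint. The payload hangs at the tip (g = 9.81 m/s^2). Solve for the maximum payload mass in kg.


tau_arm = m_arm*g*(L/2) = 10.3*9.81*1.56/2 = 78.8135 N*m
tau_payload = tau_max - tau_arm = 268 - 78.8135 = 189.1865
m_payload = tau_payload / (g*L) = 189.1865 / (9.81*1.56) = 12.3622

12.3622 kg


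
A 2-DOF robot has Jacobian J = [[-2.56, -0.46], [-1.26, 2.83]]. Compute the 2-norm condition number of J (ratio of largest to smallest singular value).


JJ^T eigenvalues: trace(JJ^T) = 16.3617, det(JJ^T) = det(J)^2 = 61.22123536
s_max^2 = (16.3617 + sqrt(22.82028545))/2 = 10.56937912
s_min^2 = (16.3617 - sqrt(22.82028545))/2 = 5.79232088
kappa = s_max/s_min = sqrt(10.56937912/5.79232088) = 1.3508

1.3508


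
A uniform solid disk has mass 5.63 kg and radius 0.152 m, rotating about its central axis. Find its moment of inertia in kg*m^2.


I = (1/2)*m*R^2 = 0.5*5.63*0.152^2 = 0.0650

0.0650 kg*m^2


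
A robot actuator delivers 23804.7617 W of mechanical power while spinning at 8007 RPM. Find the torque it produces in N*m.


omega = 8007 * 2*pi/60 = 838.491079 rad/s
tau = P / omega = 23804.7617 / 838.491079 = 28.3900

28.3900 N*m


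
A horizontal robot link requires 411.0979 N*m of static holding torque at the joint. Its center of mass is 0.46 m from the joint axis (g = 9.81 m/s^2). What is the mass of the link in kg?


m = tau / (g*L) = 411.0979 / (9.81 * 0.46) = 91.1000

91.1000 kg


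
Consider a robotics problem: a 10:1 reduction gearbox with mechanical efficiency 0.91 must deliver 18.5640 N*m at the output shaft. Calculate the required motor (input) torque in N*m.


tau_in = tau_out / (N * eta) = 18.5640 / (10 * 0.91) = 2.0400

2.0400 N*m


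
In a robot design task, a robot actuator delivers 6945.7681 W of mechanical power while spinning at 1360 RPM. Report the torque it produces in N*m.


omega = 1360 * 2*pi/60 = 142.418867 rad/s
tau = P / omega = 6945.7681 / 142.418867 = 48.7700

48.7700 N*m


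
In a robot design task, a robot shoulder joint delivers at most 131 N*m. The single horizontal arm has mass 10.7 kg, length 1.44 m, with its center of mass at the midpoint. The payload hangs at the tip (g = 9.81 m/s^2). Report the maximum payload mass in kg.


tau_arm = m_arm*g*(L/2) = 10.7*9.81*1.44/2 = 75.5762 N*m
tau_payload = tau_max - tau_arm = 131 - 75.5762 = 55.4238
m_payload = tau_payload / (g*L) = 55.4238 / (9.81*1.44) = 3.9234

3.9234 kg


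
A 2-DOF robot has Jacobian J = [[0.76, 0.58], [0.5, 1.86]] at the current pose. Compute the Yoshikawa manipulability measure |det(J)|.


det(J) = 0.76*1.86 - (0.58)*(0.5) = 1.1236
|det(J)| = 1.1236

1.1236


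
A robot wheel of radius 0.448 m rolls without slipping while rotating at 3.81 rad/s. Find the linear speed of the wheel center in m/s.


v = omega * r = 3.81 * 0.448 = 1.7069

1.7069 m/s


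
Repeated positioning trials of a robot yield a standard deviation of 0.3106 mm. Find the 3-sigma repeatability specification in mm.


repeatability = 3*sigma = 3*0.3106 = 0.9318

0.9318 mm


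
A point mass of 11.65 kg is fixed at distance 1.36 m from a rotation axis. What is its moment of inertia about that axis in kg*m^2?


I = m*r^2 = 11.65*1.36^2 = 21.5478

21.5478 kg*m^2


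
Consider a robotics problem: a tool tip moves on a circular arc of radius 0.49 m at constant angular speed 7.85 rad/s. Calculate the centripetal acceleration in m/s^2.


a_c = omega^2 * r = 7.85^2 * 0.49 = 30.1950

30.1950 m/s^2


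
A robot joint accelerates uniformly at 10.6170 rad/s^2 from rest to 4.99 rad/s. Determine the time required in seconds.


t = delta_omega / alpha = 4.99 / 10.6170 = 0.4700

0.4700 s


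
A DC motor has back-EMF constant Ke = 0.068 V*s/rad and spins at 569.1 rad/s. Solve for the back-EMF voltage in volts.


V_emf = Ke * omega = 0.068*569.1 = 38.6988

38.6988 V


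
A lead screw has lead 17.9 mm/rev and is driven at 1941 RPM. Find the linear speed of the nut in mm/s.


v = lead * (RPM/60) = 17.9*1941/60 = 579.0650

579.0650 mm/s


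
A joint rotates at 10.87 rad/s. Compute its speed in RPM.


RPM = 10.87 * 60/(2*pi) = 103.8009

103.8009 RPM


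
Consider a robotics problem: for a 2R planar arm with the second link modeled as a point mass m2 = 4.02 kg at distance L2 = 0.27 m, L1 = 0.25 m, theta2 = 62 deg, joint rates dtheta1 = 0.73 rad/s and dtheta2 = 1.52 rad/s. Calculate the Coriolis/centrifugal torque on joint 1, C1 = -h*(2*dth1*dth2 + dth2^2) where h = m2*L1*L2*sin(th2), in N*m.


h = m2*L1*L2*sin(th2) = 4.02*0.25*0.27*sin(62 deg) = 0.239588
C1 = -h*(2*0.73*1.52 + 1.52^2) = -0.239588*4.5296 = -1.0852

-1.0852 N*m


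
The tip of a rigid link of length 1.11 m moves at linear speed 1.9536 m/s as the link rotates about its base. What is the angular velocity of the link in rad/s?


omega = v / L = 1.9536 / 1.11 = 1.7600

1.7600 rad/s


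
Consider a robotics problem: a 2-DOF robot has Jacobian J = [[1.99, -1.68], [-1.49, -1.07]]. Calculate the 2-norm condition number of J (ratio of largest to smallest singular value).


JJ^T eigenvalues: trace(JJ^T) = 10.1475, det(JJ^T) = det(J)^2 = 21.46005625
s_max^2 = (10.1475 + sqrt(17.13153125))/2 = 7.14326270
s_min^2 = (10.1475 - sqrt(17.13153125))/2 = 3.00423730
kappa = s_max/s_min = sqrt(7.14326270/3.00423730) = 1.5420

1.5420


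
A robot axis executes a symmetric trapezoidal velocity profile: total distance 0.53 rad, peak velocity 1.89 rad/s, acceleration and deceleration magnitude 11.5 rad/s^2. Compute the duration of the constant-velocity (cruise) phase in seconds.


t_acc = v/a = 0.164348 s, d_acc = v^2/(2a) = 0.155309 rad each
d_cruise = 0.53 - 2*0.155309 = 0.219382 rad
t_cruise = d_cruise/v = 0.219382/1.89 = 0.1161

0.1161 s


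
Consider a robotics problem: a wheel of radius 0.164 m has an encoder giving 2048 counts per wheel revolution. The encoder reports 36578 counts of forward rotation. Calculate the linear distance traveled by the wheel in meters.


revs = 36578/2048 = 17.860352
d = revs * 2*pi*r = 17.860352 * 2*pi*0.164 = 18.4041

18.4041 m


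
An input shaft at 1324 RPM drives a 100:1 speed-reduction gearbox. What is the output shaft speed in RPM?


omega_out = omega_in / N = 1324 / 100 = 13.2400

13.2400 RPM


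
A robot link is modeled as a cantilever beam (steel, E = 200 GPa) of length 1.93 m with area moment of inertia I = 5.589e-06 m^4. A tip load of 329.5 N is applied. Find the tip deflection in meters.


delta = F*L^3/(3*E*I) = 329.5*1.93^3/(3*2.000e+11*5.589e-06)
      = 2368.7942815/3353400 = 7.0639e-04

7.0639e-04 m


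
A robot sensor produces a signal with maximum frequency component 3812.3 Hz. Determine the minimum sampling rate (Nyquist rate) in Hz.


f_s,min = 2*f_max = 2*3812.3 = 7624.6000

7624.6000 Hz


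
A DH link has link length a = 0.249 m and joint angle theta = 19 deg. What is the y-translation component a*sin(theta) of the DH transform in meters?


a*sin(theta) = 0.249*sin(19 deg) = 0.0811

0.0811 m


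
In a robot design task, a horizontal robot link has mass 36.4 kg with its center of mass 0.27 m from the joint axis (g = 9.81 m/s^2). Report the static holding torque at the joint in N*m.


tau = m*g*L = 36.4 * 9.81 * 0.27 = 96.4127

96.4127 N*m


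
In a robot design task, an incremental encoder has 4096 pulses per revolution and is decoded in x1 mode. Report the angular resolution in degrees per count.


resolution = 360 / (PPR * 1) = 360 / 4096 = 0.0879

0.0879 degrees


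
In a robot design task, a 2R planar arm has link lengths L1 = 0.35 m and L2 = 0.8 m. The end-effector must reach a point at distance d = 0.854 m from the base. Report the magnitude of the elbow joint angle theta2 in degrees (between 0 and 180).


cos(th2) = (d^2 - L1^2 - L2^2)/(2*L1*L2) = (0.854^2 - 0.35^2 - 0.8^2)/(2*0.35*0.8) = -0.05925714
th2 = acos(-0.05925714) = 93.3972 deg

93.3972 degrees


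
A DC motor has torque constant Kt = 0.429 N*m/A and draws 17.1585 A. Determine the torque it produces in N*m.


tau = Kt * I = 0.429*17.1585 = 7.3610

7.3610 N*m


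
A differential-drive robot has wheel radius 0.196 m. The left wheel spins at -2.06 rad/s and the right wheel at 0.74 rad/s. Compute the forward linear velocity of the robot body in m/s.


v = r*(wR + wL)/2 = 0.196*(0.74 + -2.06)/2 = -0.1294

-0.1294 m/s


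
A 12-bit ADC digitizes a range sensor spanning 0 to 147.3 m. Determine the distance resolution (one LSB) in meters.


res = range / 2^n = 147.3/2^12 = 147.3/4096 = 0.0360

0.0360 m


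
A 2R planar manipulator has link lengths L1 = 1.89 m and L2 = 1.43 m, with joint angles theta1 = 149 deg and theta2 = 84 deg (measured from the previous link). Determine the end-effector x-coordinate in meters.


x = L1*cos(th1) + L2*cos(th1+th2) = 1.89*cos(149 deg) + 1.43*cos(233 deg) = -2.4806

-2.4806 m


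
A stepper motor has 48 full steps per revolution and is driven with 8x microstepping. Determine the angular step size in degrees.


step = 360/(48*8) = 360/384 = 0.9375

0.9375 degrees


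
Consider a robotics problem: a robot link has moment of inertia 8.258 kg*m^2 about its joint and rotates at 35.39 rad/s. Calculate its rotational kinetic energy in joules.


KE = (1/2)*I*omega^2 = 0.5*8.258*35.39^2 = 5171.3747

5171.3747 J


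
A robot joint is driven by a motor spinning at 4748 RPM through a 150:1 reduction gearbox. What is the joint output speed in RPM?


omega_joint = omega_motor / N = 4748 / 150 = 31.6533

31.6533 RPM


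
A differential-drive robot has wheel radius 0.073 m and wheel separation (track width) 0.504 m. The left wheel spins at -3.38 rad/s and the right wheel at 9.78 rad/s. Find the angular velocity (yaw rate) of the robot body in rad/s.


omega = r*(wR - wL)/L = 0.073*(9.78 - (-3.38))/0.504 = 1.9061

1.9061 rad/s


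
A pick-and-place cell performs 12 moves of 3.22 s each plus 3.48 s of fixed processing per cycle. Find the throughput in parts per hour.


T_cycle = 12*3.22 + 3.48 = 42.1200 s
rate = 3600/T = 85.4701

85.4701 parts/hour


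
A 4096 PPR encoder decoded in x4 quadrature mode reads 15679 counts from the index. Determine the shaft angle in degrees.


angle = counts * 360 / (PPR*4) = 15679 * 360 / 16384 = 344.5093

344.5093 degrees


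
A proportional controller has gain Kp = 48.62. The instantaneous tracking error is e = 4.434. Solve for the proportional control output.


u_P = Kp * e = 48.62 * 4.434 = 215.5811

215.5811


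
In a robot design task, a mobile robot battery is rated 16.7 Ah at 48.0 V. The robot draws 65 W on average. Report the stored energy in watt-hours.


E = capacity * V = 16.7*48.0 = 801.6000

801.6000 Wh


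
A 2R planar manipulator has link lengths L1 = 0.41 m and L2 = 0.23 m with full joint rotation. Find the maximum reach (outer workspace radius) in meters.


r_max = L1 + L2 = 0.41 + 0.23 = 0.6400

0.6400 m


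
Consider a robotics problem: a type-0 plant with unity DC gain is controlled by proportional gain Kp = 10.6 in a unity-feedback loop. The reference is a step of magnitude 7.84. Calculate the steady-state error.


e_ss = R/(1 + Kp) = 7.84/(1 + 10.6) = 7.84/11.6000 = 0.6759

0.6759


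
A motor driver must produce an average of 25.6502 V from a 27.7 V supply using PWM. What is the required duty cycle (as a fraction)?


D = V_avg/V_supply = 25.6502/27.7 = 0.9260

0.9260


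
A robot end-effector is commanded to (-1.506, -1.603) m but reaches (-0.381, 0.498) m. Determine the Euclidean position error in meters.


dx = -0.381 - (-1.506) = 1.1250, dy = 0.498 - (-1.603) = 2.1010
err = sqrt(1.265625 + 4.414201) = 2.3832

2.3832 m


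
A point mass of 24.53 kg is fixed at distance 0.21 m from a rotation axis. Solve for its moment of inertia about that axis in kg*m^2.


I = m*r^2 = 24.53*0.21^2 = 1.0818

1.0818 kg*m^2


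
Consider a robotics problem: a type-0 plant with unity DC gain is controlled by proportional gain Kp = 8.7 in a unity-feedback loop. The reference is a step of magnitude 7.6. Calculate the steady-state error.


e_ss = R/(1 + Kp) = 7.6/(1 + 8.7) = 7.6/9.7000 = 0.7835

0.7835


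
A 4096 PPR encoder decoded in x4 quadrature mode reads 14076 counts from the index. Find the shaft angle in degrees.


angle = counts * 360 / (PPR*4) = 14076 * 360 / 16384 = 309.2871

309.2871 degrees


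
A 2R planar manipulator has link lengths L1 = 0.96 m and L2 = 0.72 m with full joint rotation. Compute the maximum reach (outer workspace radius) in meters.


r_max = L1 + L2 = 0.96 + 0.72 = 1.6800

1.6800 m


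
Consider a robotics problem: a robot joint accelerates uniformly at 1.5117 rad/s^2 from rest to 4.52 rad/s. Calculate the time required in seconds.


t = delta_omega / alpha = 4.52 / 1.5117 = 2.9900

2.9900 s


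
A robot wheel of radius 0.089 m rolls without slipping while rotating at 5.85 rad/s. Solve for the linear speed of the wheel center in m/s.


v = omega * r = 5.85 * 0.089 = 0.5206

0.5206 m/s


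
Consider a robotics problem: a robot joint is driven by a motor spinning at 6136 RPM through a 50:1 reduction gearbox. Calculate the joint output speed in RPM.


omega_joint = omega_motor / N = 6136 / 50 = 122.7200

122.7200 RPM


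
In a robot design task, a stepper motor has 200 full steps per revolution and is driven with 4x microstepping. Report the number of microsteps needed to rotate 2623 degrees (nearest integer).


step_size = 360/(200*4) = 360/800 = 0.450000 deg
n = 2623/(360/800) = 2623*800/360 = 5828.8889 -> 5829

5829 steps


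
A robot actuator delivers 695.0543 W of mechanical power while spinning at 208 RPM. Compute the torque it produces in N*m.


omega = 208 * 2*pi/60 = 21.781709 rad/s
tau = P / omega = 695.0543 / 21.781709 = 31.9100

31.9100 N*m


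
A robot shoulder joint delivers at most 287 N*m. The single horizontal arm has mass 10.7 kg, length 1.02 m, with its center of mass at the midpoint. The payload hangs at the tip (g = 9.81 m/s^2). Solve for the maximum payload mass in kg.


tau_arm = m_arm*g*(L/2) = 10.7*9.81*1.02/2 = 53.5332 N*m
tau_payload = tau_max - tau_arm = 287 - 53.5332 = 233.4668
m_payload = tau_payload / (g*L) = 233.4668 / (9.81*1.02) = 23.3322

23.3322 kg


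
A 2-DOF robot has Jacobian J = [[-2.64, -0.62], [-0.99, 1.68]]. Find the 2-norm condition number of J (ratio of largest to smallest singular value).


JJ^T eigenvalues: trace(JJ^T) = 11.1565, det(JJ^T) = det(J)^2 = 25.49240100
s_max^2 = (11.1565 + sqrt(22.49788825))/2 = 7.94984694
s_min^2 = (11.1565 - sqrt(22.49788825))/2 = 3.20665306
kappa = s_max/s_min = sqrt(7.94984694/3.20665306) = 1.5745

1.5745


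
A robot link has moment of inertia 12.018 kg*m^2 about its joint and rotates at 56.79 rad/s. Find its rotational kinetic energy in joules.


KE = (1/2)*I*omega^2 = 0.5*12.018*56.79^2 = 19379.6505

19379.6505 J


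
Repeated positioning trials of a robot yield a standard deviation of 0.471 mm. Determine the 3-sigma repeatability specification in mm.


repeatability = 3*sigma = 3*0.471 = 1.4130

1.4130 mm


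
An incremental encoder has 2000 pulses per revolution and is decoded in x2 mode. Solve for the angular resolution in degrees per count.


resolution = 360 / (PPR * 2) = 360 / 4000 = 0.0900

0.0900 degrees


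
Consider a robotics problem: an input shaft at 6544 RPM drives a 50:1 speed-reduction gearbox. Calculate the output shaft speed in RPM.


omega_out = omega_in / N = 6544 / 50 = 130.8800

130.8800 RPM


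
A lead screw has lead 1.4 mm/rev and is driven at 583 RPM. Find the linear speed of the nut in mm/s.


v = lead * (RPM/60) = 1.4*583/60 = 13.6033

13.6033 mm/s


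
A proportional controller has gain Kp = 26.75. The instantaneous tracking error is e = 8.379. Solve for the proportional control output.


u_P = Kp * e = 26.75 * 8.379 = 224.1382

224.1382


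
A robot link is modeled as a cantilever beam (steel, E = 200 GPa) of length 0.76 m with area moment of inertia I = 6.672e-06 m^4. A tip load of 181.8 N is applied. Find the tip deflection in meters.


delta = F*L^3/(3*E*I) = 181.8*0.76^3/(3*2.000e+11*6.672e-06)
      = 79.8058368/4003200 = 1.9936e-05

1.9936e-05 m


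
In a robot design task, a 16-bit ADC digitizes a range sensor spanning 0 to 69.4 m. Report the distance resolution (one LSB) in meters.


res = range / 2^n = 69.4/2^16 = 69.4/65536 = 0.0011

0.0011 m


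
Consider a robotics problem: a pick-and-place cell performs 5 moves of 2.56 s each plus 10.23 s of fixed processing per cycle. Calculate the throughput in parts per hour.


T_cycle = 5*2.56 + 10.23 = 23.0300 s
rate = 3600/T = 156.3178

156.3178 parts/hour


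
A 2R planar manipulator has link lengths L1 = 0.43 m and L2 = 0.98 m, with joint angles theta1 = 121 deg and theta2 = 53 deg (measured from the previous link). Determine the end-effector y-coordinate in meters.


y = L1*sin(th1) + L2*sin(th1+th2) = 0.43*sin(121 deg) + 0.98*sin(174 deg) = 0.4710

0.4710 m


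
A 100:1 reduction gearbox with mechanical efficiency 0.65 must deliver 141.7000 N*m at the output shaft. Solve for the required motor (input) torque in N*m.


tau_in = tau_out / (N * eta) = 141.7000 / (100 * 0.65) = 2.1800

2.1800 N*m


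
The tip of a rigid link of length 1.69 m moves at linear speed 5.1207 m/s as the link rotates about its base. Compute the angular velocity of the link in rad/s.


omega = v / L = 5.1207 / 1.69 = 3.0300

3.0300 rad/s


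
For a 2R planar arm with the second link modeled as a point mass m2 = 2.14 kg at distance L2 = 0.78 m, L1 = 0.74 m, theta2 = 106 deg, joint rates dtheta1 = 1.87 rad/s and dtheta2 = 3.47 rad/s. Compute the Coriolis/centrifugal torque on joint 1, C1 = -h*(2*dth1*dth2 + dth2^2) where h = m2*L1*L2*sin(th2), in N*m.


h = m2*L1*L2*sin(th2) = 2.14*0.74*0.78*sin(106 deg) = 1.187358
C1 = -h*(2*1.87*3.47 + 3.47^2) = -1.187358*25.0187 = -29.7062

-29.7062 N*m


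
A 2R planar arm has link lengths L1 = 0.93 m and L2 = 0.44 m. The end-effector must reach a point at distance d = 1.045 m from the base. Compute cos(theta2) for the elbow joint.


cos(th2) = (d^2 - L1^2 - L2^2)/(2*L1*L2) = (1.045^2 - 0.93^2 - 0.44^2)/(2*0.93*0.44) = 0.0410

0.0410


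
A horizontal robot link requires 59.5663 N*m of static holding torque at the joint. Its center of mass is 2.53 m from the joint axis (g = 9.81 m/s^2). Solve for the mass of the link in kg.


m = tau / (g*L) = 59.5663 / (9.81 * 2.53) = 2.4000

2.4000 kg


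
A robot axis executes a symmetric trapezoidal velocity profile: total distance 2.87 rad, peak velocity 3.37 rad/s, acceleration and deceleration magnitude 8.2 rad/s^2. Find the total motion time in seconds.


t_acc = v/a = 3.37/8.2 = 0.410976 s
d_acc = v^2/(2a) = 0.692494 rad (each ramp)
d_cruise = 2.87 - 2*0.692494 = 1.485012 rad
t_cruise = 1.485012/3.37 = 0.440656 s
t_total = 2*0.410976 + 0.440656 = 1.2626

1.2626 s


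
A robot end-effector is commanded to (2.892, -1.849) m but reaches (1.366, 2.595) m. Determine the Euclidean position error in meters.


dx = 1.366 - (2.892) = -1.5260, dy = 2.595 - (-1.849) = 4.4440
err = sqrt(2.328676 + 19.749136) = 4.6987

4.6987 m


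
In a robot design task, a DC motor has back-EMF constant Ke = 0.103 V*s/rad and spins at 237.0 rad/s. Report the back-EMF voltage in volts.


V_emf = Ke * omega = 0.103*237.0 = 24.4110

24.4110 V


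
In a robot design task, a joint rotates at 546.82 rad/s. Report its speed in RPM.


RPM = 546.82 * 60/(2*pi) = 5221.7464

5221.7464 RPM


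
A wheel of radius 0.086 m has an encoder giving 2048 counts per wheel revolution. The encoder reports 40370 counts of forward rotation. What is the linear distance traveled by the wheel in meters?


revs = 40370/2048 = 19.711914
d = revs * 2*pi*r = 19.711914 * 2*pi*0.086 = 10.6514

10.6514 m


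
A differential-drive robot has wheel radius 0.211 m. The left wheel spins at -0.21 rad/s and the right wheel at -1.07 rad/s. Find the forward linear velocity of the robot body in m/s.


v = r*(wR + wL)/2 = 0.211*(-1.07 + -0.21)/2 = -0.1350

-0.1350 m/s


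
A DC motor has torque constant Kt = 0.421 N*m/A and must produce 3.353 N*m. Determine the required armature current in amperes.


I = tau / Kt = 3.353/0.421 = 7.9644

7.9644 A


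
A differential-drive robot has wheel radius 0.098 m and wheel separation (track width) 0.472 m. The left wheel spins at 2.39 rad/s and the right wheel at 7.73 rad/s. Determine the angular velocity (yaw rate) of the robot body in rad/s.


omega = r*(wR - wL)/L = 0.098*(7.73 - (2.39))/0.472 = 1.1087

1.1087 rad/s


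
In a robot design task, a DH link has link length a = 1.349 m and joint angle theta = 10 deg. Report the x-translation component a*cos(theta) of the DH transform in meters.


a*cos(theta) = 1.349*cos(10 deg) = 1.3285

1.3285 m


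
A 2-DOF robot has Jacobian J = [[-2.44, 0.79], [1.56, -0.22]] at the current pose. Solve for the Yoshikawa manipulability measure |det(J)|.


det(J) = -2.44*-0.22 - (0.79)*(1.56) = -0.6956
|det(J)| = 0.6956

0.6956


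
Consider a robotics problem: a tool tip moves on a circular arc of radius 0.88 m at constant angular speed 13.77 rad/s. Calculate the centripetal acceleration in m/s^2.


a_c = omega^2 * r = 13.77^2 * 0.88 = 166.8594

166.8594 m/s^2


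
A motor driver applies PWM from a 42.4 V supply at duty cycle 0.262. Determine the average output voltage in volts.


V_avg = V_supply * D = 42.4*0.262 = 11.1088

11.1088 V


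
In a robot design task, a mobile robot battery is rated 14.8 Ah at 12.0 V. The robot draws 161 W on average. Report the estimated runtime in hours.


E = 14.8*12.0 = 177.6000 Wh
t = E/P = 177.6000/161 = 1.1031

1.1031 hours


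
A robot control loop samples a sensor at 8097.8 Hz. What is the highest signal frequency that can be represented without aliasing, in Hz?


f_max = f_s/2 = 8097.8/2 = 4048.9000

4048.9000 Hz


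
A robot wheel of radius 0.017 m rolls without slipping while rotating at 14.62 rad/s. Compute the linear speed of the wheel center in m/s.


v = omega * r = 14.62 * 0.017 = 0.2485

0.2485 m/s


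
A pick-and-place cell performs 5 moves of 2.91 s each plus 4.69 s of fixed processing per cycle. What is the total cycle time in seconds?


T = 5*2.91 + 4.69 = 19.2400

19.2400 s


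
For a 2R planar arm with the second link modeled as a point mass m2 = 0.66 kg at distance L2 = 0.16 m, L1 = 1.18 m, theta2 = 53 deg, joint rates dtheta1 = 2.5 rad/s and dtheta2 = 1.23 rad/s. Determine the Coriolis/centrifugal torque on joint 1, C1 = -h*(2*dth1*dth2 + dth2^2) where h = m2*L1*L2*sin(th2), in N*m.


h = m2*L1*L2*sin(th2) = 0.66*1.18*0.16*sin(53 deg) = 0.099516
C1 = -h*(2*2.5*1.23 + 1.23^2) = -0.099516*7.6629 = -0.7626

-0.7626 N*m


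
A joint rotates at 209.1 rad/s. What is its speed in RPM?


RPM = 209.1 * 60/(2*pi) = 1996.7579

1996.7579 RPM


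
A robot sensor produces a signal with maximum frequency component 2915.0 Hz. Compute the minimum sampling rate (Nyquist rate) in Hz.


f_s,min = 2*f_max = 2*2915.0 = 5830.0000

5830.0000 Hz


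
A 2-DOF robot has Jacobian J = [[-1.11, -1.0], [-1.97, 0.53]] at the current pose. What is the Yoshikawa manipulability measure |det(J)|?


det(J) = -1.11*0.53 - (-1.0)*(-1.97) = -2.5583
|det(J)| = 2.5583

2.5583


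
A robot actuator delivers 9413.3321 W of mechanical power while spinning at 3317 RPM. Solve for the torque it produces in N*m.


omega = 3317 * 2*pi/60 = 347.355428 rad/s
tau = P / omega = 9413.3321 / 347.355428 = 27.1000

27.1000 N*m


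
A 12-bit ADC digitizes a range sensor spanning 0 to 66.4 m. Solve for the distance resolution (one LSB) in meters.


res = range / 2^n = 66.4/2^12 = 66.4/4096 = 0.0162

0.0162 m


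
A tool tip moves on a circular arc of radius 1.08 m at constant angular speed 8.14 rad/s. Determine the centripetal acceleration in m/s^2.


a_c = omega^2 * r = 8.14^2 * 1.08 = 71.5604

71.5604 m/s^2


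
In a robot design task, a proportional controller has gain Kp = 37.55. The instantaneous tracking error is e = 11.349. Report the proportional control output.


u_P = Kp * e = 37.55 * 11.349 = 426.1549

426.1549


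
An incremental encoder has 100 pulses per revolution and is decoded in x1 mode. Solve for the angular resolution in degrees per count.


resolution = 360 / (PPR * 1) = 360 / 100 = 3.6000

3.6000 degrees


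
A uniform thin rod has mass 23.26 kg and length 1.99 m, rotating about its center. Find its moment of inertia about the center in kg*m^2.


I = (1/12)*m*L^2 = (1/12)*23.26*1.99^2 = 7.6760

7.6760 kg*m^2


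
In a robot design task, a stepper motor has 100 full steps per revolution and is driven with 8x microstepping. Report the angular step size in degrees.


step = 360/(100*8) = 360/800 = 0.4500

0.4500 degrees


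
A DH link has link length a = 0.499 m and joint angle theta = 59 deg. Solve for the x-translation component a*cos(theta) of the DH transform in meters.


a*cos(theta) = 0.499*cos(59 deg) = 0.2570

0.2570 m


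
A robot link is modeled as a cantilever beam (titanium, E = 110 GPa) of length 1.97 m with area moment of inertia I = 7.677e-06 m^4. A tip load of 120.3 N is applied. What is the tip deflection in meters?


delta = F*L^3/(3*E*I) = 120.3*1.97^3/(3*1.100e+11*7.677e-06)
      = 919.7383719/2533410 = 3.6304e-04

3.6304e-04 m


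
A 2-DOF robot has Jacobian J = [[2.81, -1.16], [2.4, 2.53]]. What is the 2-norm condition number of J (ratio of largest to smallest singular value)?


JJ^T eigenvalues: trace(JJ^T) = 21.4026, det(JJ^T) = det(J)^2 = 97.87738489
s_max^2 = (21.4026 + sqrt(66.56174720))/2 = 14.78056915
s_min^2 = (21.4026 - sqrt(66.56174720))/2 = 6.62203085
kappa = s_max/s_min = sqrt(14.78056915/6.62203085) = 1.4940

1.4940


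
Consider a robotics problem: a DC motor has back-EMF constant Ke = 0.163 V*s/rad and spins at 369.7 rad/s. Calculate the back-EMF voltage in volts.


V_emf = Ke * omega = 0.163*369.7 = 60.2611

60.2611 V


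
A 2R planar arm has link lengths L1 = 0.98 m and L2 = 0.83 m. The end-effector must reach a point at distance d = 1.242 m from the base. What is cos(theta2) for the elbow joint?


cos(th2) = (d^2 - L1^2 - L2^2)/(2*L1*L2) = (1.242^2 - 0.98^2 - 0.83^2)/(2*0.98*0.83) = -0.0656

-0.0656


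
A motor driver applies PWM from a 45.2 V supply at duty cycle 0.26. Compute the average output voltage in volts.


V_avg = V_supply * D = 45.2*0.26 = 11.7520

11.7520 V


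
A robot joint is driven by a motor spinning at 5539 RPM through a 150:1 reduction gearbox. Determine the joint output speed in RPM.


omega_joint = omega_motor / N = 5539 / 150 = 36.9267

36.9267 RPM


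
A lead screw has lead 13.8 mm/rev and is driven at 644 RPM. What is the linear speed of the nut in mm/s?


v = lead * (RPM/60) = 13.8*644/60 = 148.1200

148.1200 mm/s


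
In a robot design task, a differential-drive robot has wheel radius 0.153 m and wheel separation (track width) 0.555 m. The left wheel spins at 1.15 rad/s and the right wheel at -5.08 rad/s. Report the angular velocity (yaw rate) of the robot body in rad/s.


omega = r*(wR - wL)/L = 0.153*(-5.08 - (1.15))/0.555 = -1.7175

-1.7175 rad/s


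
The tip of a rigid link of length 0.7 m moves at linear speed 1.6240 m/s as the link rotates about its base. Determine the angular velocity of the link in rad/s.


omega = v / L = 1.6240 / 0.7 = 2.3200

2.3200 rad/s


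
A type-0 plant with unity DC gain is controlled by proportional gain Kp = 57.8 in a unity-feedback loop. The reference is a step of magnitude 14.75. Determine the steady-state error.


e_ss = R/(1 + Kp) = 14.75/(1 + 57.8) = 14.75/58.8000 = 0.2509

0.2509


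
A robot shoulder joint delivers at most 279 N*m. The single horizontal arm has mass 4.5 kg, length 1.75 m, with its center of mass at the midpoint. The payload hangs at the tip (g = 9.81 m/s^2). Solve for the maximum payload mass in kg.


tau_arm = m_arm*g*(L/2) = 4.5*9.81*1.75/2 = 38.6269 N*m
tau_payload = tau_max - tau_arm = 279 - 38.6269 = 240.3731
m_payload = tau_payload / (g*L) = 240.3731 / (9.81*1.75) = 14.0016

14.0016 kg
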